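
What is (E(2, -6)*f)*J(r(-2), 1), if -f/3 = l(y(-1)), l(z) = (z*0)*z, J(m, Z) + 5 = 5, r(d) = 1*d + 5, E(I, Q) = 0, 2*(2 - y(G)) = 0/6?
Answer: 0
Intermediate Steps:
y(G) = 2 (y(G) = 2 - 0/6 = 2 - 1/2*0 = 2 + 0 = 2)
r(d) = 5 + d (r(d) = d + 5 = 5 + d)
J(m, Z) = 0 (J(m, Z) = -5 + 5 = 0)
l(z) = 0 (l(z) = 0*z = 0)
f = 0 (f = -3*0 = 0)
(E(2, -6)*f)*J(r(-2), 1) = (0*0)*0 = 0*0 = 0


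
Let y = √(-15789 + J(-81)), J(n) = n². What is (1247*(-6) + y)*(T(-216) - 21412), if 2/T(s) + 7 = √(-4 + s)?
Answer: 43095137844/269 + 8*√126885/269 - 11519684*I*√2307/269 + 29928*I*√55/269 ≈ 1.6021e+8 - 2.0561e+6*I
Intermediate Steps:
T(s) = 2/(-7 + √(-4 + s))
y = 2*I*√2307 (y = √(-15789 + (-81)²) = √(-15789 + 6561) = √(-9228) = 2*I*√2307 ≈ 96.063*I)
(1247*(-6) + y)*(T(-216) - 21412) = (1247*(-6) + 2*I*√2307)*(2/(-7 + √(-4 - 216)) - 21412) = (-7482 + 2*I*√2307)*(2/(-7 + √(-220)) - 21412) = (-7482 + 2*I*√2307)*(2/(-7 + 2*I*√55) - 21412) = (-7482 + 2*I*√2307)*(-21412 + 2/(-7 + 2*I*√55)) = (-21412 + 2/(-7 + 2*I*√55))*(-7482 + 2*I*√2307)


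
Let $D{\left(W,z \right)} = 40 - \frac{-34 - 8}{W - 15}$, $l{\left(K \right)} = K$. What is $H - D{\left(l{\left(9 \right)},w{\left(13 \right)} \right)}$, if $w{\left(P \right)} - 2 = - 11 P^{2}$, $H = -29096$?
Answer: $-29129$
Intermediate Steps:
$w{\left(P \right)} = 2 - 11 P^{2}$
$D{\left(W,z \right)} = 40 + \frac{42}{-15 + W}$ ($D{\left(W,z \right)} = 40 - - \frac{42}{-15 + W} = 40 + \frac{42}{-15 + W}$)
$H - D{\left(l{\left(9 \right)},w{\left(13 \right)} \right)} = -29096 - \frac{2 \left(-279 + 20 \cdot 9\right)}{-15 + 9} = -29096 - \frac{2 \left(-279 + 180\right)}{-6} = -29096 - 2 \left(- \frac{1}{6}\right) \left(-99\right) = -29096 - 33 = -29129$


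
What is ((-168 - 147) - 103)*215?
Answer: -89870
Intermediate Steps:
((-168 - 147) - 103)*215 = (-315 - 103)*215 = -418*215 = -89870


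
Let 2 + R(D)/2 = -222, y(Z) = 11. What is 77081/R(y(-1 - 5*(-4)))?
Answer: -77081/448 ≈ -172.06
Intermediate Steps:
R(D) = -448 (R(D) = -4 + 2*(-222) = -4 - 444 = -448)
77081/R(y(-1 - 5*(-4))) = 77081/(-448) = 77081*(-1/448) = -77081/448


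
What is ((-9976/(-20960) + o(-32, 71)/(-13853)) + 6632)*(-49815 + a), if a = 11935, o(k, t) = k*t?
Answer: -455944019383794/1814743 ≈ -2.5124e+8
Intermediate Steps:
((-9976/(-20960) + o(-32, 71)/(-13853)) + 6632)*(-49815 + a) = ((-9976/(-20960) - 32*71/(-13853)) + 6632)*(-49815 + 11935) = ((-9976*(-1/20960) - 2272*(-1/13853)) + 6632)*(-37880) = ((1247/2620 + 2272/13853) + 6632)*(-37880) = (23227331/36294860 + 6632)*(-37880) = (240730738851/36294860)*(-37880) = -455944019383794/1814743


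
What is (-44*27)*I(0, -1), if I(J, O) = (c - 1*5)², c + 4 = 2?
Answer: -58212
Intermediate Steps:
c = -2 (c = -4 + 2 = -2)
I(J, O) = 49 (I(J, O) = (-2 - 1*5)² = (-2 - 5)² = (-7)² = 49)
(-44*27)*I(0, -1) = -44*27*49 = -1188*49 = -58212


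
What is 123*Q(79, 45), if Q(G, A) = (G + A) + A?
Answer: 20787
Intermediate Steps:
Q(G, A) = G + 2*A (Q(G, A) = (A + G) + A = G + 2*A)
123*Q(79, 45) = 123*(79 + 2*45) = 123*(79 + 90) = 123*169 = 20787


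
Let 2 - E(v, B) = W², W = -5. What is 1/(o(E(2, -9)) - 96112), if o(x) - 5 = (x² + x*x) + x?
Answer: -1/95072 ≈ -1.0518e-5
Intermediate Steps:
E(v, B) = -23 (E(v, B) = 2 - 1*(-5)² = 2 - 1*25 = 2 - 25 = -23)
o(x) = 5 + x + 2*x² (o(x) = 5 + ((x² + x*x) + x) = 5 + ((x² + x²) + x) = 5 + (2*x² + x) = 5 + (x + 2*x²) = 5 + x + 2*x²)
1/(o(E(2, -9)) - 96112) = 1/((5 - 23 + 2*(-23)²) - 96112) = 1/((5 - 23 + 2*529) - 96112) = 1/((5 - 23 + 1058) - 96112) = 1/(1040 - 96112) = 1/(-95072) = -1/95072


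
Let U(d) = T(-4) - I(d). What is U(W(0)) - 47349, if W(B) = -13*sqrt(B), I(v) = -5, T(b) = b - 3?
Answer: -47351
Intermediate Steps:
T(b) = -3 + b
U(d) = -2 (U(d) = (-3 - 4) - 1*(-5) = -7 + 5 = -2)
U(W(0)) - 47349 = -2 - 47349 = -47351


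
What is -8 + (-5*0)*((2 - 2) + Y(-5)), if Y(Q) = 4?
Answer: -8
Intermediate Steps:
-8 + (-5*0)*((2 - 2) + Y(-5)) = -8 + (-5*0)*((2 - 2) + 4) = -8 + 0*(0 + 4) = -8 + 0*4 = -8 + 0 = -8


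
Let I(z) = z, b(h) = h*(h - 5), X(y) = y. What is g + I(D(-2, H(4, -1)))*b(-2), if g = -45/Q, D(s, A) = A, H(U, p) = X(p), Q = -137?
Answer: -1873/137 ≈ -13.672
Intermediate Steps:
H(U, p) = p
g = 45/137 (g = -45/(-137) = -45*(-1/137) = 45/137 ≈ 0.32847)
b(h) = h*(-5 + h)
g + I(D(-2, H(4, -1)))*b(-2) = 45/137 - (-2)*(-5 - 2) = 45/137 - (-2)*(-7) = 45/137 - 1*14 = 45/137 - 14 = -1873/137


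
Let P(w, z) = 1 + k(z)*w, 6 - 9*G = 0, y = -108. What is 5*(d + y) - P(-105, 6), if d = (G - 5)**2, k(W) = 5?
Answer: 701/9 ≈ 77.889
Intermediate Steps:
G = 2/3 (G = 2/3 - 1/9*0 = 2/3 + 0 = 2/3 ≈ 0.66667)
P(w, z) = 1 + 5*w
d = 169/9 (d = (2/3 - 5)**2 = (-13/3)**2 = 169/9 ≈ 18.778)
5*(d + y) - P(-105, 6) = 5*(169/9 - 108) - (1 + 5*(-105)) = 5*(-803/9) - (1 - 525) = -4015/9 - 1*(-524) = -4015/9 + 524 = 701/9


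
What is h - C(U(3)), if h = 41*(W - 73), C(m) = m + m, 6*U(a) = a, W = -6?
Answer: -3240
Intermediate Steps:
U(a) = a/6
C(m) = 2*m
h = -3239 (h = 41*(-6 - 73) = 41*(-79) = -3239)
h - C(U(3)) = -3239 - 2*(⅙)*3 = -3239 - 2/2 = -3239 - 1*1 = -3239 - 1 = -3240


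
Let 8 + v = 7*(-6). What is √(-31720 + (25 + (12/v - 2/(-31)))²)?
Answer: I*√18681685879/775 ≈ 176.36*I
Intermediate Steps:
v = -50 (v = -8 + 7*(-6) = -8 - 42 = -50)
√(-31720 + (25 + (12/v - 2/(-31)))²) = √(-31720 + (25 + (12/(-50) - 2/(-31)))²) = √(-31720 + (25 + (12*(-1/50) - 2*(-1/31)))²) = √(-31720 + (25 + (-6/25 + 2/31))²) = √(-31720 + (25 - 136/775)²) = √(-31720 + (19239/775)²) = √(-31720 + 370139121/600625) = √(-18681685879/600625) = I*√18681685879/775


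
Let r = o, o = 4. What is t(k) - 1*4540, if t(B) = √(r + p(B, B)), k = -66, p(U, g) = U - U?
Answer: -4538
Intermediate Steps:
p(U, g) = 0
r = 4
t(B) = 2 (t(B) = √(4 + 0) = √4 = 2)
t(k) - 1*4540 = 2 - 1*4540 = 2 - 4540 = -4538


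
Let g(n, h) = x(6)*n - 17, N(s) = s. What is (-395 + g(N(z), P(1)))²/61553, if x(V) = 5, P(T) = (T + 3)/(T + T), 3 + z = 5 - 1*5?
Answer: 182329/61553 ≈ 2.9621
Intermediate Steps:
z = -3 (z = -3 + (5 - 1*5) = -3 + (5 - 5) = -3 + 0 = -3)
P(T) = (3 + T)/(2*T) (P(T) = (3 + T)/((2*T)) = (3 + T)*(1/(2*T)) = (3 + T)/(2*T))
g(n, h) = -17 + 5*n (g(n, h) = 5*n - 17 = -17 + 5*n)
(-395 + g(N(z), P(1)))²/61553 = (-395 + (-17 + 5*(-3)))²/61553 = (-395 + (-17 - 15))²*(1/61553) = (-395 - 32)²*(1/61553) = (-427)²*(1/61553) = 182329*(1/61553) = 182329/61553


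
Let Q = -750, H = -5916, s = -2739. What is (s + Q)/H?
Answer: 1163/1972 ≈ 0.58976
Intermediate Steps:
(s + Q)/H = (-2739 - 750)/(-5916) = -3489*(-1/5916) = 1163/1972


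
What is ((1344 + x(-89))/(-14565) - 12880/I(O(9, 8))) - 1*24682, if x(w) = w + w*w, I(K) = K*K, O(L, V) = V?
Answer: -1449734849/58260 ≈ -24884.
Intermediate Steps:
I(K) = K²
x(w) = w + w²
((1344 + x(-89))/(-14565) - 12880/I(O(9, 8))) - 1*24682 = ((1344 - 89*(1 - 89))/(-14565) - 12880/(8²)) - 1*24682 = ((1344 - 89*(-88))*(-1/14565) - 12880/64) - 24682 = ((1344 + 7832)*(-1/14565) - 12880*1/64) - 24682 = (9176*(-1/14565) - 805/4) - 24682 = (-9176/14565 - 805/4) - 24682 = -11761529/58260 - 24682 = -1449734849/58260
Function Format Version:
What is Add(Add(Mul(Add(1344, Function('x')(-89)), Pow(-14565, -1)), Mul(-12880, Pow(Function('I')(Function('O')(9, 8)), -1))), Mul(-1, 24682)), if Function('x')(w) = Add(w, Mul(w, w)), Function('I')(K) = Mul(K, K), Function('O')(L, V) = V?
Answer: Rational(-1449734849, 58260) ≈ -24884.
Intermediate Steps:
Function('I')(K) = Pow(K, 2)
Function('x')(w) = Add(w, Pow(w, 2))
Add(Add(Mul(Add(1344, Function('x')(-89)), Pow(-14565, -1)), Mul(-12880, Pow(Function('I')(Function('O')(9, 8)), -1))), Mul(-1, 24682)) = Add(Add(Mul(Add(1344, Mul(-89, Add(1, -89))), Pow(-14565, -1)), Mul(-12880, Pow(Pow(8, 2), -1))), Mul(-1, 24682)) = Add(Add(Mul(Add(1344, Mul(-89, -88)), Rational(-1, 14565)), Mul(-12880, Pow(64, -1))), -24682) = Add(Add(Mul(Add(1344, 7832), Rational(-1, 14565)), Mul(-12880, Rational(1, 64))), -24682) = Add(Add(Mul(9176, Rational(-1, 14565)), Rational(-805, 4)), -24682) = Add(Add(Rational(-9176, 14565), Rational(-805, 4)), -24682) = Add(Rational(-11761529, 58260), -24682) = Rational(-1449734849, 58260)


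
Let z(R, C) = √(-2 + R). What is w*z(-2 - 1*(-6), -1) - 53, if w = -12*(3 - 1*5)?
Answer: -53 + 24*√2 ≈ -19.059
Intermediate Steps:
w = 24 (w = -12*(3 - 5) = -12*(-2) = 24)
w*z(-2 - 1*(-6), -1) - 53 = 24*√(-2 + (-2 - 1*(-6))) - 53 = 24*√(-2 + (-2 + 6)) - 53 = 24*√(-2 + 4) - 53 = 24*√2 - 53 = -53 + 24*√2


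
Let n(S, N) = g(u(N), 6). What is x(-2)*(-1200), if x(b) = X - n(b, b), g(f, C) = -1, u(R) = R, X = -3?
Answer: 2400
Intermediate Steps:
n(S, N) = -1
x(b) = -2 (x(b) = -3 - 1*(-1) = -3 + 1 = -2)
x(-2)*(-1200) = -2*(-1200) = 2400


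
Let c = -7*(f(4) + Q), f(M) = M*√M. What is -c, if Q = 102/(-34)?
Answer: 35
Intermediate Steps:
f(M) = M^(3/2)
Q = -3 (Q = 102*(-1/34) = -3)
c = -35 (c = -7*(4^(3/2) - 3) = -7*(8 - 3) = -7*5 = -35)
-c = -1*(-35) = 35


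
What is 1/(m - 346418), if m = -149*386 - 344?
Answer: -1/404276 ≈ -2.4736e-6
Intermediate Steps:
m = -57858 (m = -57514 - 344 = -57858)
1/(m - 346418) = 1/(-57858 - 346418) = 1/(-404276) = -1/404276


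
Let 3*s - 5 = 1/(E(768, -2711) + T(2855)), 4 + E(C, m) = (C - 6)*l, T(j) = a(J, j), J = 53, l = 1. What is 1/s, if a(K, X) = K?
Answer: 811/1352 ≈ 0.59985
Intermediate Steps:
T(j) = 53
E(C, m) = -10 + C (E(C, m) = -4 + (C - 6)*1 = -4 + (-6 + C)*1 = -4 + (-6 + C) = -10 + C)
s = 1352/811 (s = 5/3 + 1/(3*((-10 + 768) + 53)) = 5/3 + 1/(3*(758 + 53)) = 5/3 + (⅓)/811 = 5/3 + (⅓)*(1/811) = 5/3 + 1/2433 = 1352/811 ≈ 1.6671)
1/s = 1/(1352/811) = 811/1352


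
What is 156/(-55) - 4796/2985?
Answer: -145888/32835 ≈ -4.4431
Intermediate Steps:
156/(-55) - 4796/2985 = 156*(-1/55) - 4796*1/2985 = -156/55 - 4796/2985 = -145888/32835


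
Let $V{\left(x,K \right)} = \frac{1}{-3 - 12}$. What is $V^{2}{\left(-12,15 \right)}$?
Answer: $\frac{1}{225} \approx 0.0044444$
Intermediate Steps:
$V{\left(x,K \right)} = - \frac{1}{15}$ ($V{\left(x,K \right)} = \frac{1}{-15} = - \frac{1}{15}$)
$V^{2}{\left(-12,15 \right)} = \left(- \frac{1}{15}\right)^{2} = \frac{1}{225}$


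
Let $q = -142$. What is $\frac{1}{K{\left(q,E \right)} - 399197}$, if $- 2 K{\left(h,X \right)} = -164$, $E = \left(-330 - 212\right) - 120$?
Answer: $- \frac{1}{399115} \approx -2.5055 \cdot 10^{-6}$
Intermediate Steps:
$E = -662$ ($E = -542 - 120 = -662$)
$K{\left(h,X \right)} = 82$ ($K{\left(h,X \right)} = \left(- \frac{1}{2}\right) \left(-164\right) = 82$)
$\frac{1}{K{\left(q,E \right)} - 399197} = \frac{1}{82 - 399197} = \frac{1}{-399115} = - \frac{1}{399115}$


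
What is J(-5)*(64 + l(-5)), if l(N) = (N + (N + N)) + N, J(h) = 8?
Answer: 352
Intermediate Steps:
l(N) = 4*N (l(N) = (N + 2*N) + N = 3*N + N = 4*N)
J(-5)*(64 + l(-5)) = 8*(64 + 4*(-5)) = 8*(64 - 20) = 8*44 = 352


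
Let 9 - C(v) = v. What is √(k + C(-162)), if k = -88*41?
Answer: I*√3437 ≈ 58.626*I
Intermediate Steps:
k = -3608
C(v) = 9 - v
√(k + C(-162)) = √(-3608 + (9 - 1*(-162))) = √(-3608 + (9 + 162)) = √(-3608 + 171) = √(-3437) = I*√3437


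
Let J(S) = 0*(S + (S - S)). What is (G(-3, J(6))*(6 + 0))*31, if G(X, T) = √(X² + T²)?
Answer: 558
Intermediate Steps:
J(S) = 0 (J(S) = 0*(S + 0) = 0*S = 0)
G(X, T) = √(T² + X²)
(G(-3, J(6))*(6 + 0))*31 = (√(0² + (-3)²)*(6 + 0))*31 = (√(0 + 9)*6)*31 = (√9*6)*31 = (3*6)*31 = 18*31 = 558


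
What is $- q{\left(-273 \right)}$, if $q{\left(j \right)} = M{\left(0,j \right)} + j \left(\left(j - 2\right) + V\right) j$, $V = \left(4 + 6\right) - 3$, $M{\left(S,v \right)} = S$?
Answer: $19973772$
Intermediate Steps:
$V = 7$ ($V = 10 - 3 = 7$)
$q{\left(j \right)} = j^{2} \left(5 + j\right)$ ($q{\left(j \right)} = 0 + j \left(\left(j - 2\right) + 7\right) j = 0 + j \left(\left(-2 + j\right) + 7\right) j = 0 + j \left(5 + j\right) j = 0 + j j \left(5 + j\right) = 0 + j^{2} \left(5 + j\right) = j^{2} \left(5 + j\right)$)
$- q{\left(-273 \right)} = - \left(-273\right)^{2} \left(5 - 273\right) = - 74529 \left(-268\right) = \left(-1\right) \left(-19973772\right) = 19973772$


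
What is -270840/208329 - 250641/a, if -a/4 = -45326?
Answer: -33773388083/12590293672 ≈ -2.6825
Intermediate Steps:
a = 181304 (a = -4*(-45326) = 181304)
-270840/208329 - 250641/a = -270840/208329 - 250641/181304 = -270840*1/208329 - 250641*1/181304 = -90280/69443 - 250641/181304 = -33773388083/12590293672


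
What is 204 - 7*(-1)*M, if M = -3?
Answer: 183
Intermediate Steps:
204 - 7*(-1)*M = 204 - 7*(-1)*(-3) = 204 - (-7)*(-3) = 204 - 1*21 = 204 - 21 = 183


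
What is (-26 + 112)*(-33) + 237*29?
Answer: 4035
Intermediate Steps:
(-26 + 112)*(-33) + 237*29 = 86*(-33) + 6873 = -2838 + 6873 = 4035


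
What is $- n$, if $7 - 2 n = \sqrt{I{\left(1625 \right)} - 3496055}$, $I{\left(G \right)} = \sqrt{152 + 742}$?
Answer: $- \frac{7}{2} + \frac{i \sqrt{3496055 - \sqrt{894}}}{2} \approx -3.5 + 934.88 i$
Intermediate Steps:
$I{\left(G \right)} = \sqrt{894}$
$n = \frac{7}{2} - \frac{\sqrt{-3496055 + \sqrt{894}}}{2}$ ($n = \frac{7}{2} - \frac{\sqrt{\sqrt{894} - 3496055}}{2} = \frac{7}{2} - \frac{\sqrt{-3496055 + \sqrt{894}}}{2} \approx 3.5 - 934.88 i$)
$- n = - (\frac{7}{2} - \frac{\sqrt{-3496055 + \sqrt{894}}}{2}) = - \frac{7}{2} + \frac{\sqrt{-3496055 + \sqrt{894}}}{2}$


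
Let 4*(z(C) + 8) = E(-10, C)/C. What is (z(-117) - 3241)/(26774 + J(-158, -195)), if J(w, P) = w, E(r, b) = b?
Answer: -12995/106464 ≈ -0.12206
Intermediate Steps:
z(C) = -31/4 (z(C) = -8 + (C/C)/4 = -8 + (¼)*1 = -8 + ¼ = -31/4)
(z(-117) - 3241)/(26774 + J(-158, -195)) = (-31/4 - 3241)/(26774 - 158) = -12995/4/26616 = -12995/4*1/26616 = -12995/106464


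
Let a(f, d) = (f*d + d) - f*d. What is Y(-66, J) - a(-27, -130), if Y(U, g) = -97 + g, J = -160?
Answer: -127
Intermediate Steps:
a(f, d) = d (a(f, d) = (d*f + d) - d*f = (d + d*f) - d*f = d)
Y(-66, J) - a(-27, -130) = (-97 - 160) - 1*(-130) = -257 + 130 = -127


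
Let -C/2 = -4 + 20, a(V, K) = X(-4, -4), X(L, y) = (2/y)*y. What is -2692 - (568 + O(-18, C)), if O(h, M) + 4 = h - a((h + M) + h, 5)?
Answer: -3236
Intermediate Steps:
X(L, y) = 2
a(V, K) = 2
C = -32 (C = -2*(-4 + 20) = -2*16 = -32)
O(h, M) = -6 + h (O(h, M) = -4 + (h - 1*2) = -4 + (h - 2) = -4 + (-2 + h) = -6 + h)
-2692 - (568 + O(-18, C)) = -2692 - (568 + (-6 - 18)) = -2692 - (568 - 24) = -2692 - 1*544 = -2692 - 544 = -3236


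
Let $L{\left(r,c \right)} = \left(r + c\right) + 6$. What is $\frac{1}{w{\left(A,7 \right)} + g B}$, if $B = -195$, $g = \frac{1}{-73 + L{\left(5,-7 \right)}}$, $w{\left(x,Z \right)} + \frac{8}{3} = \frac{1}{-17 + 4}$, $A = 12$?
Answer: $\frac{897}{74} \approx 12.122$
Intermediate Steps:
$L{\left(r,c \right)} = 6 + c + r$ ($L{\left(r,c \right)} = \left(c + r\right) + 6 = 6 + c + r$)
$w{\left(x,Z \right)} = - \frac{107}{39}$ ($w{\left(x,Z \right)} = - \frac{8}{3} + \frac{1}{-17 + 4} = - \frac{8}{3} + \frac{1}{-13} = - \frac{8}{3} - \frac{1}{13} = - \frac{107}{39}$)
$g = - \frac{1}{69}$ ($g = \frac{1}{-73 + \left(6 - 7 + 5\right)} = \frac{1}{-73 + 4} = \frac{1}{-69} = - \frac{1}{69} \approx -0.014493$)
$\frac{1}{w{\left(A,7 \right)} + g B} = \frac{1}{- \frac{107}{39} - - \frac{65}{23}} = \frac{1}{- \frac{107}{39} + \frac{65}{23}} = \frac{1}{\frac{74}{897}} = \frac{897}{74}$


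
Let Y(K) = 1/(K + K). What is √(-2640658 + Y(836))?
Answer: 15*I*√8202423614/836 ≈ 1625.0*I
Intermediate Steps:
Y(K) = 1/(2*K)
√(-2640658 + Y(836)) = √(-2640658 + (½)/836) = √(-2640658 + (½)*(1/836)) = √(-2640658 + 1/1672) = √(-4415180175/1672) = 15*I*√8202423614/836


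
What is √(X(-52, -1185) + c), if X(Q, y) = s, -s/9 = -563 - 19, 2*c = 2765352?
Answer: √1387914 ≈ 1178.1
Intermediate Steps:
c = 1382676 (c = (½)*2765352 = 1382676)
s = 5238 (s = -9*(-563 - 19) = -9*(-582) = 5238)
X(Q, y) = 5238
√(X(-52, -1185) + c) = √(5238 + 1382676) = √1387914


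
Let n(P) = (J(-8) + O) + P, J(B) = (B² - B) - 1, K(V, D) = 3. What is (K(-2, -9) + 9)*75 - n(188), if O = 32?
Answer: 609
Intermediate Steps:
J(B) = -1 + B² - B
n(P) = 103 + P (n(P) = ((-1 + (-8)² - 1*(-8)) + 32) + P = ((-1 + 64 + 8) + 32) + P = (71 + 32) + P = 103 + P)
(K(-2, -9) + 9)*75 - n(188) = (3 + 9)*75 - (103 + 188) = 12*75 - 1*291 = 900 - 291 = 609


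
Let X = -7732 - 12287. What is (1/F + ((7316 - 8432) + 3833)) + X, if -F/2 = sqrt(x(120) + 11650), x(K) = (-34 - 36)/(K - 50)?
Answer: -17302 - sqrt(11649)/23298 ≈ -17302.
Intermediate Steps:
X = -20019
x(K) = -70/(-50 + K)
F = -2*sqrt(11649) (F = -2*sqrt(-70/(-50 + 120) + 11650) = -2*sqrt(-70/70 + 11650) = -2*sqrt(-70*1/70 + 11650) = -2*sqrt(-1 + 11650) = -2*sqrt(11649) ≈ -215.86)
(1/F + ((7316 - 8432) + 3833)) + X = (1/(-2*sqrt(11649)) + ((7316 - 8432) + 3833)) - 20019 = (-sqrt(11649)/23298 + (-1116 + 3833)) - 20019 = (-sqrt(11649)/23298 + 2717) - 20019 = (2717 - sqrt(11649)/23298) - 20019 = -17302 - sqrt(11649)/23298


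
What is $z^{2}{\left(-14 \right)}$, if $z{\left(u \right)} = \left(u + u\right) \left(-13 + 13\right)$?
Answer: $0$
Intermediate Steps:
$z{\left(u \right)} = 0$ ($z{\left(u \right)} = 2 u 0 = 0$)
$z^{2}{\left(-14 \right)} = 0^{2} = 0$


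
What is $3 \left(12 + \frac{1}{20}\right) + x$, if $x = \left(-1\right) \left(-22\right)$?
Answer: $\frac{1163}{20} \approx 58.15$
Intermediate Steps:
$x = 22$
$3 \left(12 + \frac{1}{20}\right) + x = 3 \left(12 + \frac{1}{20}\right) + 22 = 3 \cdot \frac{241}{20} + 22 = \frac{723}{20} + 22 = \frac{1163}{20}$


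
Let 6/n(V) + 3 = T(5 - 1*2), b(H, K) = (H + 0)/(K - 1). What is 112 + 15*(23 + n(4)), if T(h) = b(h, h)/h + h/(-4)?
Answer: 5581/13 ≈ 429.31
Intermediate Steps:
b(H, K) = H/(-1 + K)
T(h) = 1/(-1 + h) - h/4 (T(h) = (h/(-1 + h))/h + h/(-4) = 1/(-1 + h) + h*(-¼) = 1/(-1 + h) - h/4)
n(V) = -24/13 (n(V) = 6/(-3 + (4 - (5 - 1*2)*(-1 + (5 - 1*2)))/(4*(-1 + (5 - 1*2)))) = 6/(-3 + (4 - (5 - 2)*(-1 + (5 - 2)))/(4*(-1 + (5 - 2)))) = 6/(-3 + (4 - 1*3*(-1 + 3))/(4*(-1 + 3))) = 6/(-3 + (¼)*(4 - 1*3*2)/2) = 6/(-3 + (¼)*(½)*(4 - 6)) = 6/(-3 + (¼)*(½)*(-2)) = 6/(-3 - ¼) = 6/(-13/4) = 6*(-4/13) = -24/13)
112 + 15*(23 + n(4)) = 112 + 15*(23 - 24/13) = 112 + 15*(275/13) = 112 + 4125/13 = 5581/13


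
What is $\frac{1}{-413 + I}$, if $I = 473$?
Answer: $\frac{1}{60} \approx 0.016667$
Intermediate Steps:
$\frac{1}{-413 + I} = \frac{1}{-413 + 473} = \frac{1}{60}$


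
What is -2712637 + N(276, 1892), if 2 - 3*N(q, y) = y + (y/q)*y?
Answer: -562541185/207 ≈ -2.7176e+6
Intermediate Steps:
N(q, y) = 2/3 - y/3 - y**2/(3*q) (N(q, y) = 2/3 - (y + (y/q)*y)/3 = 2/3 - (y + y**2/q)/3 = 2/3 + (-y/3 - y**2/(3*q)) = 2/3 - y/3 - y**2/(3*q))
-2712637 + N(276, 1892) = -2712637 + (1/3)*(-1*1892**2 - 1*276*(-2 + 1892))/276 = -2712637 + (1/3)*(1/276)*(-1*3579664 - 1*276*1890) = -2712637 + (1/3)*(1/276)*(-3579664 - 521640) = -2712637 + (1/3)*(1/276)*(-4101304) = -2712637 - 1025326/207 = -562541185/207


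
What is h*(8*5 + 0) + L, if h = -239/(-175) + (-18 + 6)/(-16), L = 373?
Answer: 16017/35 ≈ 457.63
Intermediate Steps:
h = 1481/700 (h = -239*(-1/175) - 12*(-1/16) = 239/175 + 3/4 = 1481/700 ≈ 2.1157)
h*(8*5 + 0) + L = 1481*(8*5 + 0)/700 + 373 = 1481*(40 + 0)/700 + 373 = (1481/700)*40 + 373 = 2962/35 + 373 = 16017/35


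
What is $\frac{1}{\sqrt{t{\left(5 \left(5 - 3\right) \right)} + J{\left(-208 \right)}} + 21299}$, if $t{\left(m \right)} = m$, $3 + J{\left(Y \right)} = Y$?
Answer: $\frac{21299}{453647602} - \frac{i \sqrt{201}}{453647602} \approx 4.6951 \cdot 10^{-5} - 3.1252 \cdot 10^{-8} i$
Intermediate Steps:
$J{\left(Y \right)} = -3 + Y$
$\frac{1}{\sqrt{t{\left(5 \left(5 - 3\right) \right)} + J{\left(-208 \right)}} + 21299} = \frac{1}{\sqrt{5 \left(5 - 3\right) - 211} + 21299} = \frac{1}{\sqrt{5 \cdot 2 - 211} + 21299} = \frac{1}{\sqrt{10 - 211} + 21299} = \frac{1}{\sqrt{-201} + 21299} = \frac{1}{i \sqrt{201} + 21299} = \frac{1}{21299 + i \sqrt{201}}$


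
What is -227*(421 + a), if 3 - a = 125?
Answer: -67873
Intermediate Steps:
a = -122 (a = 3 - 1*125 = 3 - 125 = -122)
-227*(421 + a) = -227*(421 - 122) = -227*299 = -67873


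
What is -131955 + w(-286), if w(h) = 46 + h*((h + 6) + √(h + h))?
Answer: -51829 - 572*I*√143 ≈ -51829.0 - 6840.1*I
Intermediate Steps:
w(h) = 46 + h*(6 + h + √2*√h) (w(h) = 46 + h*((6 + h) + √(2*h)) = 46 + h*((6 + h) + √2*√h) = 46 + h*(6 + h + √2*√h))
-131955 + w(-286) = -131955 + (46 + (-286)² + 6*(-286) + √2*(-286)^(3/2)) = -131955 + (46 + 81796 - 1716 + √2*(-286*I*√286)) = -131955 + (46 + 81796 - 1716 - 572*I*√143) = -131955 + (80126 - 572*I*√143) = -51829 - 572*I*√143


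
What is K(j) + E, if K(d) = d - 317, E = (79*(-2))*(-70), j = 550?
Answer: 11293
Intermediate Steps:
E = 11060 (E = -158*(-70) = 11060)
K(d) = -317 + d
K(j) + E = (-317 + 550) + 11060 = 233 + 11060 = 11293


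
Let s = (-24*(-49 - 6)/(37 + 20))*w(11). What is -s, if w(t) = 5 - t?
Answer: 2640/19 ≈ 138.95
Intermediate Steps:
s = -2640/19 (s = (-24*(-49 - 6)/(37 + 20))*(5 - 1*11) = (-(-1320)/57)*(5 - 11) = -(-1320)/57*(-6) = -24*(-55/57)*(-6) = (440/19)*(-6) = -2640/19 ≈ -138.95)
-s = -1*(-2640/19) = 2640/19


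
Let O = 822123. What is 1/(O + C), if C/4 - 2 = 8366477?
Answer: 1/34288039 ≈ 2.9165e-8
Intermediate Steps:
C = 33465916 (C = 8 + 4*8366477 = 8 + 33465908 = 33465916)
1/(O + C) = 1/(822123 + 33465916) = 1/34288039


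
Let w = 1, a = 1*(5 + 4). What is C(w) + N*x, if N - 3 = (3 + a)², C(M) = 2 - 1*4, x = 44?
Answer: 6466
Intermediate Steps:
a = 9 (a = 1*9 = 9)
C(M) = -2 (C(M) = 2 - 4 = -2)
N = 147 (N = 3 + (3 + 9)² = 3 + 12² = 3 + 144 = 147)
C(w) + N*x = -2 + 147*44 = -2 + 6468 = 6466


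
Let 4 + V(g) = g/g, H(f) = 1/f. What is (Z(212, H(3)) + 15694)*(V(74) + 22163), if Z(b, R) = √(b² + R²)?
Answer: 347779040 + 22160*√404497/3 ≈ 3.5248e+8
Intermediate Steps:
V(g) = -3 (V(g) = -4 + g/g = -4 + 1 = -3)
Z(b, R) = √(R² + b²)
(Z(212, H(3)) + 15694)*(V(74) + 22163) = (√((1/3)² + 212²) + 15694)*(-3 + 22163) = (√((⅓)² + 44944) + 15694)*22160 = (√(⅑ + 44944) + 15694)*22160 = (√(404497/9) + 15694)*22160 = (√404497/3 + 15694)*22160 = (15694 + √404497/3)*22160 = 347779040 + 22160*√404497/3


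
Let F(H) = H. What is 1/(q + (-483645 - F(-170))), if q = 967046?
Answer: 1/483571 ≈ 2.0679e-6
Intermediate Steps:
1/(q + (-483645 - F(-170))) = 1/(967046 + (-483645 - 1*(-170))) = 1/(967046 + (-483645 + 170)) = 1/(967046 - 483475) = 1/483571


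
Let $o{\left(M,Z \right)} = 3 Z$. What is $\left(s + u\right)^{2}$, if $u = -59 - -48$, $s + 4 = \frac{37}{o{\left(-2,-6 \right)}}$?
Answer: $\frac{94249}{324} \approx 290.89$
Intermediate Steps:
$s = - \frac{109}{18}$ ($s = -4 + \frac{37}{3 \left(-6\right)} = -4 + \frac{37}{-18} = -4 + 37 \left(- \frac{1}{18}\right) = -4 - \frac{37}{18} = - \frac{109}{18} \approx -6.0556$)
$u = -11$ ($u = -59 + 48 = -11$)
$\left(s + u\right)^{2} = \left(- \frac{109}{18} - 11\right)^{2} = \left(- \frac{307}{18}\right)^{2} = \frac{94249}{324}$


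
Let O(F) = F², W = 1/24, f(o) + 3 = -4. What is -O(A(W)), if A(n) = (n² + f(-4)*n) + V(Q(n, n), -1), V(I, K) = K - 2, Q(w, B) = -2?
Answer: -3591025/331776 ≈ -10.824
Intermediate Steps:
f(o) = -7 (f(o) = -3 - 4 = -7)
W = 1/24 ≈ 0.041667
V(I, K) = -2 + K
A(n) = -3 + n² - 7*n (A(n) = (n² - 7*n) + (-2 - 1) = (n² - 7*n) - 3 = -3 + n² - 7*n)
-O(A(W)) = -(-3 + (1/24)² - 7*1/24)² = -(-3 + 1/576 - 7/24)² = -(-1895/576)² = -1*3591025/331776 = -3591025/331776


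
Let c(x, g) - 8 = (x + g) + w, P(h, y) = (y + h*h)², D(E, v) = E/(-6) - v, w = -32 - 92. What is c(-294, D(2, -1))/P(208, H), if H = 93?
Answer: -1228/5639488347 ≈ -2.1775e-7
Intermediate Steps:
w = -124
D(E, v) = -v - E/6 (D(E, v) = E*(-⅙) - v = -E/6 - v = -v - E/6)
P(h, y) = (y + h²)²
c(x, g) = -116 + g + x (c(x, g) = 8 + ((x + g) - 124) = 8 + ((g + x) - 124) = 8 + (-124 + g + x) = -116 + g + x)
c(-294, D(2, -1))/P(208, H) = (-116 + (-1*(-1) - ⅙*2) - 294)/((93 + 208²)²) = (-116 + (1 - ⅓) - 294)/((93 + 43264)²) = (-116 + ⅔ - 294)/(43357²) = -1228/3/1879829449 = -1228/3*1/1879829449 = -1228/5639488347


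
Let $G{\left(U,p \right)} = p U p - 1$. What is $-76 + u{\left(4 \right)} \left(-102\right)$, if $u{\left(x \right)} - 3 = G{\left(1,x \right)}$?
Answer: $-1912$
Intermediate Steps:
$G{\left(U,p \right)} = -1 + U p^{2}$ ($G{\left(U,p \right)} = U p p - 1 = U p^{2} - 1 = -1 + U p^{2}$)
$u{\left(x \right)} = 2 + x^{2}$ ($u{\left(x \right)} = 3 + \left(-1 + 1 x^{2}\right) = 3 + \left(-1 + x^{2}\right) = 2 + x^{2}$)
$-76 + u{\left(4 \right)} \left(-102\right) = -76 + \left(2 + 4^{2}\right) \left(-102\right) = -76 + \left(2 + 16\right) \left(-102\right) = -76 + 18 \left(-102\right) = -76 - 1836 = -1912$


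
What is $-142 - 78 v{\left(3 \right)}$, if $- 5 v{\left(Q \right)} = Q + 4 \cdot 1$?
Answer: $- \frac{164}{5} \approx -32.8$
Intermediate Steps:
$v{\left(Q \right)} = - \frac{4}{5} - \frac{Q}{5}$ ($v{\left(Q \right)} = - \frac{Q + 4 \cdot 1}{5} = - \frac{Q + 4}{5} = - \frac{4 + Q}{5} = - \frac{4}{5} - \frac{Q}{5}$)
$-142 - 78 v{\left(3 \right)} = -142 - 78 \left(- \frac{4}{5} - \frac{3}{5}\right) = -142 - - \frac{546}{5} = -142 + \frac{546}{5} = - \frac{164}{5}$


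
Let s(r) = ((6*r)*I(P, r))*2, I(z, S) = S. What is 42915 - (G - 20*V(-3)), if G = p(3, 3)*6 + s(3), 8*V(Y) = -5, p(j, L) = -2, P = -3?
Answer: 85613/2 ≈ 42807.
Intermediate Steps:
V(Y) = -5/8 (V(Y) = (1/8)*(-5) = -5/8)
s(r) = 12*r**2 (s(r) = ((6*r)*r)*2 = (6*r**2)*2 = 12*r**2)
G = 96 (G = -2*6 + 12*3**2 = -12 + 12*9 = -12 + 108 = 96)
42915 - (G - 20*V(-3)) = 42915 - (96 - 20*(-5/8)) = 42915 - (96 + 25/2) = 42915 - 1*217/2 = 42915 - 217/2 = 85613/2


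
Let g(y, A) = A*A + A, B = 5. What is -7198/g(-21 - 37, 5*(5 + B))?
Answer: -3599/1275 ≈ -2.8227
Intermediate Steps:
g(y, A) = A + A² (g(y, A) = A² + A = A + A²)
-7198/g(-21 - 37, 5*(5 + B)) = -7198*1/(5*(1 + 5*(5 + 5))*(5 + 5)) = -7198*1/(50*(1 + 5*10)) = -7198*1/(50*(1 + 50)) = -7198/(50*51) = -7198/2550 = -7198*1/2550 = -3599/1275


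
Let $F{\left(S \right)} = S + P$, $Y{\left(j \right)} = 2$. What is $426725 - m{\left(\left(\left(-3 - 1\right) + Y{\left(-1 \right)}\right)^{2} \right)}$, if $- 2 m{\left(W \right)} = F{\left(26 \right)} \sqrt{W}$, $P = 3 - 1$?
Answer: $426753$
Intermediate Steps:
$P = 2$
$F{\left(S \right)} = 2 + S$ ($F{\left(S \right)} = S + 2 = 2 + S$)
$m{\left(W \right)} = - 14 \sqrt{W}$ ($m{\left(W \right)} = - \frac{\left(2 + 26\right) \sqrt{W}}{2} = - \frac{28 \sqrt{W}}{2} = - 14 \sqrt{W}$)
$426725 - m{\left(\left(\left(-3 - 1\right) + Y{\left(-1 \right)}\right)^{2} \right)} = 426725 - - 14 \sqrt{\left(\left(-3 - 1\right) + 2\right)^{2}} = 426725 - - 14 \sqrt{\left(-4 + 2\right)^{2}} = 426725 - - 14 \sqrt{\left(-2\right)^{2}} = 426725 - - 14 \sqrt{4} = 426725 - \left(-14\right) 2 = 426725 - -28 = 426725 + 28 = 426753$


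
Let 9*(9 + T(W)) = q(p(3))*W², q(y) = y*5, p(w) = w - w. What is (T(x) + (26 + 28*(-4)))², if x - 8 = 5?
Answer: 9025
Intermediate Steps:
x = 13 (x = 8 + 5 = 13)
p(w) = 0
q(y) = 5*y
T(W) = -9 (T(W) = -9 + ((5*0)*W²)/9 = -9 + (0*W²)/9 = -9 + (⅑)*0 = -9 + 0 = -9)
(T(x) + (26 + 28*(-4)))² = (-9 + (26 + 28*(-4)))² = (-9 + (26 - 112))² = (-9 - 86)² = (-95)² = 9025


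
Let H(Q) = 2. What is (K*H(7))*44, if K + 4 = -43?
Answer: -4136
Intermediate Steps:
K = -47 (K = -4 - 43 = -47)
(K*H(7))*44 = -47*2*44 = -94*44 = -4136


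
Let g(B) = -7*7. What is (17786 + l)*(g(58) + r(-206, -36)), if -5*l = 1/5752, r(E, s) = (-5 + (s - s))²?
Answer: -1534576077/3595 ≈ -4.2686e+5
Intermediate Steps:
g(B) = -49
r(E, s) = 25 (r(E, s) = (-5 + 0)² = (-5)² = 25)
l = -1/28760 (l = -⅕/5752 = -⅕*1/5752 = -1/28760 ≈ -3.4771e-5)
(17786 + l)*(g(58) + r(-206, -36)) = (17786 - 1/28760)*(-49 + 25) = (511525359/28760)*(-24) = -1534576077/3595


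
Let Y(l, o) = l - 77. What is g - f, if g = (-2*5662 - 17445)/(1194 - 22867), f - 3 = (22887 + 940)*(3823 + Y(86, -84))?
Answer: -1978854688322/21673 ≈ -9.1305e+7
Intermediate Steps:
Y(l, o) = -77 + l
f = 91305067 (f = 3 + (22887 + 940)*(3823 + (-77 + 86)) = 3 + 23827*(3823 + 9) = 3 + 23827*3832 = 3 + 91305064 = 91305067)
g = 28769/21673 (g = (-11324 - 17445)/(-21673) = -28769*(-1/21673) = 28769/21673 ≈ 1.3274)
g - f = 28769/21673 - 1*91305067 = 28769/21673 - 91305067 = -1978854688322/21673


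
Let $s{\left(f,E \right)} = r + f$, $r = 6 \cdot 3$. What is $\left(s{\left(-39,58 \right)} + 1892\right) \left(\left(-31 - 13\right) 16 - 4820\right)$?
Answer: $-10335404$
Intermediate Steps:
$r = 18$
$s{\left(f,E \right)} = 18 + f$
$\left(s{\left(-39,58 \right)} + 1892\right) \left(\left(-31 - 13\right) 16 - 4820\right) = \left(\left(18 - 39\right) + 1892\right) \left(\left(-31 - 13\right) 16 - 4820\right) = \left(-21 + 1892\right) \left(\left(-44\right) 16 - 4820\right) = 1871 \left(-704 - 4820\right) = 1871 \left(-5524\right) = -10335404$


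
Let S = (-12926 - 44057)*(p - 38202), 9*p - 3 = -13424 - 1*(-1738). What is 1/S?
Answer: 9/20257513483 ≈ 4.4428e-10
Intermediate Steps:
p = -11683/9 (p = ⅓ + (-13424 - 1*(-1738))/9 = ⅓ + (-13424 + 1738)/9 = ⅓ + (⅑)*(-11686) = ⅓ - 11686/9 = -11683/9 ≈ -1298.1)
S = 20257513483/9 (S = (-12926 - 44057)*(-11683/9 - 38202) = -56983*(-355501/9) = 20257513483/9 ≈ 2.2508e+9)
1/S = 1/(20257513483/9) = 9/20257513483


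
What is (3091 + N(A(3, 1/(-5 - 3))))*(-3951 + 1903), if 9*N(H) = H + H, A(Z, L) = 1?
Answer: -56977408/9 ≈ -6.3308e+6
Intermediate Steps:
N(H) = 2*H/9 (N(H) = (H + H)/9 = (2*H)/9 = 2*H/9)
(3091 + N(A(3, 1/(-5 - 3))))*(-3951 + 1903) = (3091 + (2/9)*1)*(-3951 + 1903) = (3091 + 2/9)*(-2048) = (27821/9)*(-2048) = -56977408/9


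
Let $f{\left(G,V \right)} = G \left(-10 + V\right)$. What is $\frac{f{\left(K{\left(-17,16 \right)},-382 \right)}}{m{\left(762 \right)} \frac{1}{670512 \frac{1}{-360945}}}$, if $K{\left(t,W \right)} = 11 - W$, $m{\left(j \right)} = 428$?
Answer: $- \frac{21903392}{2574741} \approx -8.507$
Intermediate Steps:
$\frac{f{\left(K{\left(-17,16 \right)},-382 \right)}}{m{\left(762 \right)} \frac{1}{670512 \frac{1}{-360945}}} = \frac{\left(11 - 16\right) \left(-10 - 382\right)}{428 \frac{1}{670512 \frac{1}{-360945}}} = \frac{\left(11 - 16\right) \left(-392\right)}{428 \frac{1}{670512 \left(- \frac{1}{360945}\right)}} = \frac{\left(-5\right) \left(-392\right)}{428 \frac{1}{- \frac{223504}{120315}}} = \frac{1960}{428 \left(- \frac{120315}{223504}\right)} = \frac{1960}{- \frac{12873705}{55876}} = 1960 \left(- \frac{55876}{12873705}\right) = - \frac{21903392}{2574741}$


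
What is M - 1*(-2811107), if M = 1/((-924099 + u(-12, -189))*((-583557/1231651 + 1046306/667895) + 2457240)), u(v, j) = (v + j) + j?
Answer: 37792702603067021197261947532/13444064065532553973641 ≈ 2.8111e+6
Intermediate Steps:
u(v, j) = v + 2*j (u(v, j) = (j + v) + j = v + 2*j)
M = -5918083055/13444064065532553973641 (M = 1/((-924099 + (-12 + 2*(-189)))*((-583557/1231651 + 1046306/667895) + 2457240)) = 1/((-924099 + (-12 - 378))*((-583557*1/1231651 + 1046306*(1/667895)) + 2457240)) = 1/((-924099 - 390)*((-583557/1231651 + 1046306/667895) + 2457240)) = 1/(-924489*(898929028691/822613544645 + 2457240)) = 1/(-924489*2021359805372508491/822613544645) = 1/(-13444064065532553973641/5918083055) = -5918083055/13444064065532553973641 ≈ -4.4020e-13)
M - 1*(-2811107) = -5918083055/13444064065532553973641 - 1*(-2811107) = -5918083055/13444064065532553973641 + 2811107 = 37792702603067021197261947532/13444064065532553973641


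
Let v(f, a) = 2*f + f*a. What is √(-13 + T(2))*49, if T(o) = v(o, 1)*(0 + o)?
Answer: 49*I ≈ 49.0*I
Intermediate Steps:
v(f, a) = 2*f + a*f
T(o) = 3*o² (T(o) = (o*(2 + 1))*(0 + o) = (o*3)*o = (3*o)*o = 3*o²)
√(-13 + T(2))*49 = √(-13 + 3*2²)*49 = √(-13 + 3*4)*49 = √(-13 + 12)*49 = √(-1)*49 = I*49 = 49*I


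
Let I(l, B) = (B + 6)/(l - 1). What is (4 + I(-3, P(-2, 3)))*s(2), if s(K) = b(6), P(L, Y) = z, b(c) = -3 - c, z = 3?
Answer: -63/4 ≈ -15.750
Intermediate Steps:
P(L, Y) = 3
s(K) = -9 (s(K) = -3 - 1*6 = -3 - 6 = -9)
I(l, B) = (6 + B)/(-1 + l)
(4 + I(-3, P(-2, 3)))*s(2) = (4 + (6 + 3)/(-1 - 3))*(-9) = (4 + 9/(-4))*(-9) = (4 - ¼*9)*(-9) = (4 - 9/4)*(-9) = (7/4)*(-9) = -63/4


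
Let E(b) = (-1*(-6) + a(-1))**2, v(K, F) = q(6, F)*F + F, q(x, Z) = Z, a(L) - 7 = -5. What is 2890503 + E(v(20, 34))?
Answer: 2890567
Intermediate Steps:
a(L) = 2 (a(L) = 7 - 5 = 2)
v(K, F) = F + F**2 (v(K, F) = F*F + F = F**2 + F = F + F**2)
E(b) = 64 (E(b) = (-1*(-6) + 2)**2 = (6 + 2)**2 = 8**2 = 64)
2890503 + E(v(20, 34)) = 2890503 + 64 = 2890567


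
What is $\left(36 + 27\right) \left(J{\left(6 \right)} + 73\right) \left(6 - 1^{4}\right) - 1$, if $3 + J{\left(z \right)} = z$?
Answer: $23939$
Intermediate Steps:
$J{\left(z \right)} = -3 + z$
$\left(36 + 27\right) \left(J{\left(6 \right)} + 73\right) \left(6 - 1^{4}\right) - 1 = \left(36 + 27\right) \left(\left(-3 + 6\right) + 73\right) \left(6 - 1^{4}\right) - 1 = 63 \left(3 + 73\right) \left(6 - 1\right) - 1 = 63 \cdot 76 \left(6 - 1\right) - 1 = 4788 \cdot 5 - 1 = 23940 - 1 = 23939$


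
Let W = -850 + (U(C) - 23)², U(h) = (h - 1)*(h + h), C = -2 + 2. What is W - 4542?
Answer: -4863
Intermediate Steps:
C = 0
U(h) = 2*h*(-1 + h) (U(h) = (-1 + h)*(2*h) = 2*h*(-1 + h))
W = -321 (W = -850 + (2*0*(-1 + 0) - 23)² = -850 + (2*0*(-1) - 23)² = -850 + (0 - 23)² = -850 + (-23)² = -850 + 529 = -321)
W - 4542 = -321 - 4542 = -4863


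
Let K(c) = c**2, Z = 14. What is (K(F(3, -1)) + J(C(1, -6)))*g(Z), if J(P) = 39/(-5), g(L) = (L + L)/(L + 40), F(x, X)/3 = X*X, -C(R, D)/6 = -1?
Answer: 28/45 ≈ 0.62222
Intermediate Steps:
C(R, D) = 6 (C(R, D) = -6*(-1) = 6)
F(x, X) = 3*X**2 (F(x, X) = 3*(X*X) = 3*X**2)
g(L) = 2*L/(40 + L) (g(L) = (2*L)/(40 + L) = 2*L/(40 + L))
J(P) = -39/5 (J(P) = 39*(-1/5) = -39/5)
(K(F(3, -1)) + J(C(1, -6)))*g(Z) = ((3*(-1)**2)**2 - 39/5)*(2*14/(40 + 14)) = ((3*1)**2 - 39/5)*(2*14/54) = (3**2 - 39/5)*(2*14*(1/54)) = (9 - 39/5)*(14/27) = (6/5)*(14/27) = 28/45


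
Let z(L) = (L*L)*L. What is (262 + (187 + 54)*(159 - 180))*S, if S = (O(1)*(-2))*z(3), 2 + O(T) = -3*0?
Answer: -518292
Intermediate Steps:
z(L) = L**3 (z(L) = L**2*L = L**3)
O(T) = -2 (O(T) = -2 - 3*0 = -2 + 0 = -2)
S = 108 (S = -2*(-2)*3**3 = 4*27 = 108)
(262 + (187 + 54)*(159 - 180))*S = (262 + (187 + 54)*(159 - 180))*108 = (262 + 241*(-21))*108 = (262 - 5061)*108 = -4799*108 = -518292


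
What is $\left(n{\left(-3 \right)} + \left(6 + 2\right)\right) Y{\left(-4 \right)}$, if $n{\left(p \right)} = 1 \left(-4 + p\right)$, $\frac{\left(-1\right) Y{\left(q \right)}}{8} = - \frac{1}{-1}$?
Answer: $-8$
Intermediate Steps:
$Y{\left(q \right)} = -8$ ($Y{\left(q \right)} = - 8 \left(- \frac{1}{-1}\right) = - 8 \left(\left(-1\right) \left(-1\right)\right) = \left(-8\right) 1 = -8$)
$n{\left(p \right)} = -4 + p$
$\left(n{\left(-3 \right)} + \left(6 + 2\right)\right) Y{\left(-4 \right)} = \left(\left(-4 - 3\right) + \left(6 + 2\right)\right) \left(-8\right) = \left(-7 + 8\right) \left(-8\right) = 1 \left(-8\right) = -8$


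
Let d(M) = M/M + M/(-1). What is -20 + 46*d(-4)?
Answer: 210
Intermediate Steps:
d(M) = 1 - M (d(M) = 1 + M*(-1) = 1 - M)
-20 + 46*d(-4) = -20 + 46*(1 - 1*(-4)) = -20 + 46*(1 + 4) = -20 + 46*5 = -20 + 230 = 210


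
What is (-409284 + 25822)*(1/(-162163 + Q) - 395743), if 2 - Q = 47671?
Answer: 15921255036331387/104916 ≈ 1.5175e+11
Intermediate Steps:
Q = -47669 (Q = 2 - 1*47671 = 2 - 47671 = -47669)
(-409284 + 25822)*(1/(-162163 + Q) - 395743) = (-409284 + 25822)*(1/(-162163 - 47669) - 395743) = -383462*(1/(-209832) - 395743) = -383462*(-1/209832 - 395743) = -383462*(-83039545177/209832) = 15921255036331387/104916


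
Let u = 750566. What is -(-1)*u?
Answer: 750566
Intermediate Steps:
-(-1)*u = -(-1)*750566 = -1*(-750566) = 750566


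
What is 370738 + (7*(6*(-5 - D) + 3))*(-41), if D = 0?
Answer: 378487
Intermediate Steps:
370738 + (7*(6*(-5 - D) + 3))*(-41) = 370738 + (7*(6*(-5 - 1*0) + 3))*(-41) = 370738 + (7*(6*(-5 + 0) + 3))*(-41) = 370738 + (7*(6*(-5) + 3))*(-41) = 370738 + (7*(-30 + 3))*(-41) = 370738 + (7*(-27))*(-41) = 370738 - 189*(-41) = 370738 + 7749 = 378487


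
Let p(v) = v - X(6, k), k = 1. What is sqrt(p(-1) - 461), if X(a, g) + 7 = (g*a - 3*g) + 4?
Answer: I*sqrt(462) ≈ 21.494*I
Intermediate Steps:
X(a, g) = -3 - 3*g + a*g (X(a, g) = -7 + ((g*a - 3*g) + 4) = -7 + ((a*g - 3*g) + 4) = -7 + ((-3*g + a*g) + 4) = -7 + (4 - 3*g + a*g) = -3 - 3*g + a*g)
p(v) = v (p(v) = v - (-3 - 3*1 + 6*1) = v - (-3 - 3 + 6) = v - 1*0 = v + 0 = v)
sqrt(p(-1) - 461) = sqrt(-1 - 461) = sqrt(-462) = I*sqrt(462)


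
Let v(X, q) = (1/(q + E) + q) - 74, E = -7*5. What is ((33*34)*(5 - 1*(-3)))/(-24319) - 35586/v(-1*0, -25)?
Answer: 51871629624/144479179 ≈ 359.02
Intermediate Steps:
E = -35
v(X, q) = -74 + q + 1/(-35 + q) (v(X, q) = (1/(q - 35) + q) - 74 = (1/(-35 + q) + q) - 74 = (q + 1/(-35 + q)) - 74 = -74 + q + 1/(-35 + q))
((33*34)*(5 - 1*(-3)))/(-24319) - 35586/v(-1*0, -25) = ((33*34)*(5 - 1*(-3)))/(-24319) - 35586*(-35 - 25)/(2591 + (-25)² - 109*(-25)) = (1122*(5 + 3))*(-1/24319) - 35586*(-60/(2591 + 625 + 2725)) = (1122*8)*(-1/24319) - 35586/((-1/60*5941)) = 8976*(-1/24319) - 35586/(-5941/60) = -8976/24319 - 35586*(-60/5941) = -8976/24319 + 2135160/5941 = 51871629624/144479179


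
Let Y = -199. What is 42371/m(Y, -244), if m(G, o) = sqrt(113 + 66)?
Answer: 42371*sqrt(179)/179 ≈ 3167.0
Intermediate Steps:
m(G, o) = sqrt(179)
42371/m(Y, -244) = 42371/(sqrt(179)) = 42371*(sqrt(179)/179) = 42371*sqrt(179)/179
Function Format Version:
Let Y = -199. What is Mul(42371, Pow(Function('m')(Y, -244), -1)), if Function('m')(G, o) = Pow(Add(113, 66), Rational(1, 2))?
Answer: Mul(Rational(42371, 179), Pow(179, Rational(1, 2))) ≈ 3167.0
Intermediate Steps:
Function('m')(G, o) = Pow(179, Rational(1, 2))
Mul(42371, Pow(Function('m')(Y, -244), -1)) = Mul(42371, Pow(Pow(179, Rational(1, 2)), -1)) = Mul(42371, Mul(Rational(1, 179), Pow(179, Rational(1, 2)))) = Mul(Rational(42371, 179), Pow(179, Rational(1, 2)))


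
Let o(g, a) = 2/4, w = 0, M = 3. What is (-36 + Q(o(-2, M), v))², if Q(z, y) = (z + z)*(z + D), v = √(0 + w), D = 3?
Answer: 4225/4 ≈ 1056.3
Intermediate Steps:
o(g, a) = ½ (o(g, a) = 2*(¼) = ½)
v = 0 (v = √(0 + 0) = √0 = 0)
Q(z, y) = 2*z*(3 + z) (Q(z, y) = (z + z)*(z + 3) = (2*z)*(3 + z) = 2*z*(3 + z))
(-36 + Q(o(-2, M), v))² = (-36 + 2*(½)*(3 + ½))² = (-36 + 2*(½)*(7/2))² = (-36 + 7/2)² = (-65/2)² = 4225/4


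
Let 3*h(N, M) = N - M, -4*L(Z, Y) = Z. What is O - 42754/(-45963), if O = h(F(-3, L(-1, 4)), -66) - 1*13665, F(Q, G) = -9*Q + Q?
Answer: -626662751/45963 ≈ -13634.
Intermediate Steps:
L(Z, Y) = -Z/4
F(Q, G) = -8*Q
h(N, M) = -M/3 + N/3 (h(N, M) = (N - M)/3 = -M/3 + N/3)
O = -13635 (O = (-⅓*(-66) + (-8*(-3))/3) - 1*13665 = (22 + (⅓)*24) - 13665 = (22 + 8) - 13665 = 30 - 13665 = -13635)
O - 42754/(-45963) = -13635 - 42754/(-45963) = -13635 - 42754*(-1/45963) = -13635 + 42754/45963 = -626662751/45963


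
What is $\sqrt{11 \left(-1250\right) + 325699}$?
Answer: $3 \sqrt{34661} \approx 558.52$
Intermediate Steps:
$\sqrt{11 \left(-1250\right) + 325699} = \sqrt{-13750 + 325699} = \sqrt{311949} = 3 \sqrt{34661}$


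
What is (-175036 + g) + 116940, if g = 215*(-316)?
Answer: -126036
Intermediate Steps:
g = -67940
(-175036 + g) + 116940 = (-175036 - 67940) + 116940 = -242976 + 116940 = -126036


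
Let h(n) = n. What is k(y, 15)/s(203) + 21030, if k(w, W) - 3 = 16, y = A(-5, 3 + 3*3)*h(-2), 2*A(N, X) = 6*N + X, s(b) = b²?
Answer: 866625289/41209 ≈ 21030.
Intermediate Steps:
A(N, X) = X/2 + 3*N (A(N, X) = (6*N + X)/2 = (X + 6*N)/2 = X/2 + 3*N)
y = 18 (y = ((3 + 3*3)/2 + 3*(-5))*(-2) = ((3 + 9)/2 - 15)*(-2) = ((½)*12 - 15)*(-2) = (6 - 15)*(-2) = -9*(-2) = 18)
k(w, W) = 19 (k(w, W) = 3 + 16 = 19)
k(y, 15)/s(203) + 21030 = 19/(203²) + 21030 = 19/41209 + 21030 = 866625289/41209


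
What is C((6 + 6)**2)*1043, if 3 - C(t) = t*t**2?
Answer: -3114378183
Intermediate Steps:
C(t) = 3 - t**3 (C(t) = 3 - t*t**2 = 3 - t**3)
C((6 + 6)**2)*1043 = (3 - ((6 + 6)**2)**3)*1043 = (3 - (12**2)**3)*1043 = (3 - 1*144**3)*1043 = (3 - 1*2985984)*1043 = (3 - 2985984)*1043 = -2985981*1043 = -3114378183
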